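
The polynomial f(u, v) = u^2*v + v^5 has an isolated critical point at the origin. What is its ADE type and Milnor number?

Type D6, Milnor number mu = 6.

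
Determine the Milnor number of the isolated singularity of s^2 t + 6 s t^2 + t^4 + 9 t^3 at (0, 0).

The Hessian of f at 0 has rank 0. Corank 2; j^3 = t*(s + 3*t)^2 has shape L^2 M (L != M), so D-series; mu = 5 gives D_5.

5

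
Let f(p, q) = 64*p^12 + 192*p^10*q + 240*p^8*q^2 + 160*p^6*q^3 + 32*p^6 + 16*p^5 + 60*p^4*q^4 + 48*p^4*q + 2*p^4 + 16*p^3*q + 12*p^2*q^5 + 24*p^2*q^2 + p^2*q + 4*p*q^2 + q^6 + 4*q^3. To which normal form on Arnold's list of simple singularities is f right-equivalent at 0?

D7

The Hessian of f at 0 has rank 0. Corank 2; j^3 = q*(p + 2*q)^2 has shape L^2 M (L != M), so D-series; mu = 7 gives D_7.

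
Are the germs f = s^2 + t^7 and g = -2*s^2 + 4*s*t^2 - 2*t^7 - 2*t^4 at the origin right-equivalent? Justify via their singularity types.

Yes.

The Hessian of f at 0 is [[2, 0], [0, 0]] with rank 1, so corank 1. A Groebner basis of the Jacobian ideal J(f) in C{s,t} is {t^6, s}; counting standard monomials gives mu = 6. Corank 1: A-series; mu = 6 gives A_6. The Hessian of g at 0 is [[-4, 0], [0, 0]] with rank 1, so corank 1. A Groebner basis of the Jacobian ideal J(g) in C{s,t} is {s^3, -s + t^2}; counting standard monomials gives mu = 6. Corank 1: A-series; mu = 6 gives A_6. Both have type A_6, hence right-equivalent.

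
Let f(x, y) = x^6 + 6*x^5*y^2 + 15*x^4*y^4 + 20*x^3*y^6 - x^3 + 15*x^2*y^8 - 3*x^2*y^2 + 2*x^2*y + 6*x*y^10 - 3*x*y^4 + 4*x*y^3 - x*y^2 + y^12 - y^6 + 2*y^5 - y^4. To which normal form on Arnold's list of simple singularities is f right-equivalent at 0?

The Hessian of f at 0 is [[0, 0], [0, 0]] with rank 0, so corank 2. A Groebner basis of the Jacobian ideal J(f) in C{x,y} is {-x^2 + x*y + y^4 - y^3, x^3 + 3*x^2 - 5*x*y/2 + 5*y^3/2 - y^2/2, x^2*y + 2*x^2 - 11*x*y/6 + 7*y^3/6 - y^2/6, x^2 + x*y^2 - x*y}; counting standard monomials gives mu = 7. Corank 2; j^3 = -x*(x - y)^2 has shape L^2 M (L != M), so D-series; mu = 7 gives D_7.

D_{7}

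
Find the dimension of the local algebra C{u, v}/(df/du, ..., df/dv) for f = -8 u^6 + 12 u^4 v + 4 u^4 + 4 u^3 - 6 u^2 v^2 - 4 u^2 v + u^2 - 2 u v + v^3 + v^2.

The Hessian of f at 0 has rank 1. Corank 1: A-series; mu = 2 gives A_2.

2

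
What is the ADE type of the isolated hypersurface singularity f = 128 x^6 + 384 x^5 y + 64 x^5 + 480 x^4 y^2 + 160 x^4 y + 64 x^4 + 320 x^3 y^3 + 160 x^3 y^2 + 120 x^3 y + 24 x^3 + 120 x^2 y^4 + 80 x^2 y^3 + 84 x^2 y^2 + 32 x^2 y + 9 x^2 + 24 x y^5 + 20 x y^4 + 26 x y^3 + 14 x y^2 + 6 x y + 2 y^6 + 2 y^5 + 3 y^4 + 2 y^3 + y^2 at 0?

The Hessian of f at 0 is [[18, 6], [6, 2]] with rank 1, so corank 1. A Groebner basis of the Jacobian ideal J(f) in C{x,y} is {x*y^2 - 81*x*y/11 + 162*x/11 - 21*y^2/11 + 54*y/11, 270*x*y/11 - 243*x/11 + y^3 + 81*y^2/11 - 81*y/11, x^2 + 7*x*y/11 - 3*x/11 + y^2/11 - y/11}; counting standard monomials gives mu = 5. Corank 1: A-series; mu = 5 gives A_5.

A5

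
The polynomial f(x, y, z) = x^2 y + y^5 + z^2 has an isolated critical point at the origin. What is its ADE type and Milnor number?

Type D_6, Milnor number mu = 6.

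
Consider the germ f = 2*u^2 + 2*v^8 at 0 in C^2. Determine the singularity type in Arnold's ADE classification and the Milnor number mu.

Type A_7, Milnor number mu = 7.

The Hessian of f at 0 is [[4, 0], [0, 0]] with rank 1, so corank 1. A Groebner basis of the Jacobian ideal J(f) in C{u,v} is {v^7, u}; counting standard monomials gives mu = 7. Corank 1: A-series; mu = 7 gives A_7.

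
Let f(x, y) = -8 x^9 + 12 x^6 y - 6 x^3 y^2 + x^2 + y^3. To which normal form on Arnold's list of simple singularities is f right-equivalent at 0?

The Hessian of f at 0 has rank 1. Corank 1: A-series; mu = 2 gives A_2.

A_2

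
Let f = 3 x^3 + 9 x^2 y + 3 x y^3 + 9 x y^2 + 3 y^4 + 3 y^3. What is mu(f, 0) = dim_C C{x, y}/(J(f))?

7

The Hessian of f at 0 is [[0, 0], [0, 0]] with rank 0, so corank 2. A Groebner basis of the Jacobian ideal J(f) in C{x,y} is {x^3 + 3*x^2*y + 6*x^2 + 12*x*y + 6*y^2, -3*x^2 + x*y^2 - 6*x*y - 3*y^2, 3*x^2 + 6*x*y + y^3 + 3*y^2}; counting standard monomials gives mu = 7. Corank 2; j^3 = 3*(x + y)^3 is a perfect cube, so E-series; the 4-jet and mu = 7 give E_7.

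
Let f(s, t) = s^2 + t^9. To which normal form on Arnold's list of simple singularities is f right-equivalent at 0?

A_8

The Hessian of f at 0 has rank 1. Corank 1: A-series; mu = 8 gives A_8.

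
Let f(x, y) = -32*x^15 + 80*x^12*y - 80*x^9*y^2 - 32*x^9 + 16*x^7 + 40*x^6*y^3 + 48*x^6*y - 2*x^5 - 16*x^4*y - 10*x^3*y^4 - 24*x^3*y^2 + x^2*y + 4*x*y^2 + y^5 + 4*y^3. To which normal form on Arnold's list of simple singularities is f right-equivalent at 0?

The Hessian of f at 0 has rank 0. Corank 2; j^3 = y*(x + 2*y)^2 has shape L^2 M (L != M), so D-series; mu = 6 gives D_6.

D_{6}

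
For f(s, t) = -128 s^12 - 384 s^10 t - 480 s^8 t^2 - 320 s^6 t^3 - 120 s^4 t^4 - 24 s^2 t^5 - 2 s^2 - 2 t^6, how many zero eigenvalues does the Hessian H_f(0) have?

1

Hessian at 0 has rank 1.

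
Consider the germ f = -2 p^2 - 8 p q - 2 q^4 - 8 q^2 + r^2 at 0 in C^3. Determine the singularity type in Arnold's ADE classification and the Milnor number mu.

The Hessian of f at 0 has rank 2. Corank 1: A-series; mu = 3 gives A_3.

Type A_3, Milnor number mu = 3.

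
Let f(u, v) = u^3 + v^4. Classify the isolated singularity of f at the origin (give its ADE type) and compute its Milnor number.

The Hessian of f at 0 has rank 0. Corank 2; j^3 = u^3 is a perfect cube, so E-series; the 4-jet and mu = 6 give E_6.

Type E_{6}, Milnor number mu = 6.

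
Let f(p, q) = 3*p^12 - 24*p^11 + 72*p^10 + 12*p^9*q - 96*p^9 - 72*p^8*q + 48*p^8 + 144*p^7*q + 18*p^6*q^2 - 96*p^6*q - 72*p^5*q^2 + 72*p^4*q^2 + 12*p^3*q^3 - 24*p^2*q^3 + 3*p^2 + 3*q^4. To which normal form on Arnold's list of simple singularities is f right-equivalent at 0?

A_3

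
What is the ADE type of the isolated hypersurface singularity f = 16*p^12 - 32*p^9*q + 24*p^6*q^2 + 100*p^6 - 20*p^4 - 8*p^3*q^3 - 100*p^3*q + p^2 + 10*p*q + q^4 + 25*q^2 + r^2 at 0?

A_{3}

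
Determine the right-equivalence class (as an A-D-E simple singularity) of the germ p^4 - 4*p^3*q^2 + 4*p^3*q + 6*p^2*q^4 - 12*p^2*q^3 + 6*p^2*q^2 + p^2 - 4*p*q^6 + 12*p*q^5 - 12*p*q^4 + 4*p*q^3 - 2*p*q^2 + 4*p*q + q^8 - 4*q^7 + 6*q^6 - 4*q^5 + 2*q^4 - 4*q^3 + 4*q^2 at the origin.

A_{3}

The Hessian of f at 0 is [[2, 4], [4, 8]] with rank 1, so corank 1. A Groebner basis of the Jacobian ideal J(f) in C{p,q} is {p^2 - 4*p - 8*q, p*q + 2*p + 4*q, -p + q^2 - 2*q}; counting standard monomials gives mu = 3. Corank 1: A-series; mu = 3 gives A_3.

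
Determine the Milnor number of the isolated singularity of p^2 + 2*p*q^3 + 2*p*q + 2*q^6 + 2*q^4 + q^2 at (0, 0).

The Hessian of f at 0 is [[2, 2], [2, 2]] with rank 1, so corank 1. A Groebner basis of the Jacobian ideal J(f) in C{p,q} is {p*q^2 - p - q, p + q^3 + q, p^2 + 2*p*q + q^2}; counting standard monomials gives mu = 5. Corank 1: A-series; mu = 5 gives A_5.

5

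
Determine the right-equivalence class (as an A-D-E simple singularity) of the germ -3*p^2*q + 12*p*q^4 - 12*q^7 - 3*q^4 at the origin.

D_{5}

The Hessian of f at 0 is [[0, 0], [0, 0]] with rank 0, so corank 2. A Groebner basis of the Jacobian ideal J(f) in C{p,q} is {p^3, p^2/4 + q^3, p*q}; counting standard monomials gives mu = 5. Corank 2; j^3 = -3*p^2*q has shape L^2 M (L != M), so D-series; mu = 5 gives D_5.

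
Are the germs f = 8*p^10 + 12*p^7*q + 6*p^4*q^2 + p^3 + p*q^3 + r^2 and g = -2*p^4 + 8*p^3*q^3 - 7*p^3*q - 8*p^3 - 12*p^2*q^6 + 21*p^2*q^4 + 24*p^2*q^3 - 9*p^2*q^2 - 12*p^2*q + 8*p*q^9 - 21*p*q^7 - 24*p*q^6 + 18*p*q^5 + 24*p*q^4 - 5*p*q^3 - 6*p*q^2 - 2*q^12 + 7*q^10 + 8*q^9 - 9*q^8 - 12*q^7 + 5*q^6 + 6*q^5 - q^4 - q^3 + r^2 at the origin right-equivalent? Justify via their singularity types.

Yes.

The Hessian of f at 0 is [[0, 0, 0], [0, 0, 0], [0, 0, 2]] with rank 1, so corank 2. A Groebner basis of the Jacobian ideal J(f) in C{p,q,r} is {p^3, p*q^2, 3*p^2 + q^3, r}; counting standard monomials gives mu = 7. Corank 2; j^3 = p^3 is a perfect cube, so E-series; the 4-jet and mu = 7 give E_7. The Hessian of g at 0 is [[0, 0, 0], [0, 0, 0], [0, 0, 2]] with rank 1, so corank 2. A Groebner basis of the Jacobian ideal J(g) in C{p,q,r} is {768*p^2 + 768*p*q + q^4 + 8*q^3 + 192*q^2, p^3 + 36*p^2 + 36*p*q + q^3/2 + 9*q^2, p^2*q - 40*p^2 - 40*p*q - 2*q^3/3 - 10*q^2, 32*p^2 + p*q^2 + 32*p*q + 5*q^3/6 + 8*q^2, r}; counting standard monomials gives mu = 7. Corank 2; j^3 = -(2*p + q)^3 is a perfect cube, so E-series; the 4-jet and mu = 7 give E_7. Both have type E_7, hence right-equivalent.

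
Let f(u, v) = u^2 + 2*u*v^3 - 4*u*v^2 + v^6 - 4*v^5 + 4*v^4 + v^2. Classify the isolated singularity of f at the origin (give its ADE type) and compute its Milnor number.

The Hessian of f at 0 has rank 2. Corank 0: nondegenerate Morse point, so A_1.

Type A_{1}, Milnor number mu = 1.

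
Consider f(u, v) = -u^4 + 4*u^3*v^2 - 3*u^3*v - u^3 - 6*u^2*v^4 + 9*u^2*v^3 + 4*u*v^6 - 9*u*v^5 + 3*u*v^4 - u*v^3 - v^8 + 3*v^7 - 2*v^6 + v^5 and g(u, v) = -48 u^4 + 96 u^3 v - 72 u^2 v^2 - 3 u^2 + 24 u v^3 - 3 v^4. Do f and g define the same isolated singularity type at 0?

No.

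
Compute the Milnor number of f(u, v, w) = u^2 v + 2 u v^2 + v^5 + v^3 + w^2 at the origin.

6

The Hessian of f at 0 has rank 1. Corank 2; j^3 = v*(u + v)^2 has shape L^2 M (L != M), so D-series; mu = 6 gives D_6.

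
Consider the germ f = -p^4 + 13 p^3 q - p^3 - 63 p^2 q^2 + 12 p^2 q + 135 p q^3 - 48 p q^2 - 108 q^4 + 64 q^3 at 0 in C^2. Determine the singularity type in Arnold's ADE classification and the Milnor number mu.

Type E_{7}, Milnor number mu = 7.

The Hessian of f at 0 has rank 0. Corank 2; j^3 = -(p - 4*q)^3 is a perfect cube, so E-series; the 4-jet and mu = 7 give E_7.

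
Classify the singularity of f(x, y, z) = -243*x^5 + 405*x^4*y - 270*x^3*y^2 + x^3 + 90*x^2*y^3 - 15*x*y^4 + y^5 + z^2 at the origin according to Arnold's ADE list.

The Hessian of f at 0 has rank 1. Corank 2; j^3 = x^3 is a perfect cube, so E-series; the 5-jet and mu = 8 give E_8.

E_{8}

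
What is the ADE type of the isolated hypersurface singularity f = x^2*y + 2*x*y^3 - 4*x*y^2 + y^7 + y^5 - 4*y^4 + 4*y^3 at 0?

D8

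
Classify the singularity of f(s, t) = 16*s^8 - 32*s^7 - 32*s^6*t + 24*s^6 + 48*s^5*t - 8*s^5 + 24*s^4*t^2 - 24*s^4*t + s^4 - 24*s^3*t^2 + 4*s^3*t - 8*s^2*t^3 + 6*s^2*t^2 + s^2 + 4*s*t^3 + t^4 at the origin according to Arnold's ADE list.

A_3

The Hessian of f at 0 has rank 1. Corank 1: A-series; mu = 3 gives A_3.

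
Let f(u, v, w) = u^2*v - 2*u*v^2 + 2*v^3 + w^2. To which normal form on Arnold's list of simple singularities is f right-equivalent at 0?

The Hessian of f at 0 is [[0, 0, 0], [0, 0, 0], [0, 0, 2]] with rank 1, so corank 2. A Groebner basis of the Jacobian ideal J(f) in C{u,v,w} is {v^3, u^2 + 2*v^2, u*v - v^2, w}; counting standard monomials gives mu = 4. Corank 2; j^3 = v*(u^2 - 2*u*v + 2*v^2) splits into three distinct lines over C (the quadratic factor has nonzero discriminant), so D_4.

D_{4}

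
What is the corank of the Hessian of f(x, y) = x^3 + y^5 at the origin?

2

Hessian at 0 has rank 0.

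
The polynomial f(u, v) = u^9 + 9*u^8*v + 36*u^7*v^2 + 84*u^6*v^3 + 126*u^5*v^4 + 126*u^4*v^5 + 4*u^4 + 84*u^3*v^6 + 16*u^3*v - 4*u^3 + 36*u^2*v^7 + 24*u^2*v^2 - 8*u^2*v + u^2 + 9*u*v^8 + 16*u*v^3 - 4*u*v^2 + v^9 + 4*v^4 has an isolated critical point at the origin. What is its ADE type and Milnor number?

Type A_{8}, Milnor number mu = 8.

The Hessian of f at 0 has rank 1. Corank 1: A-series; mu = 8 gives A_8.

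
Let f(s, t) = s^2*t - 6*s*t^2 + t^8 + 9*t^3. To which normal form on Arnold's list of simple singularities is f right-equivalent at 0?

D9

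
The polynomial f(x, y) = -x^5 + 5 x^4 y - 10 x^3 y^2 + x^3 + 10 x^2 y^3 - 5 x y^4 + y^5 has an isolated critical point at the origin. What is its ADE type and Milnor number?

Type E8, Milnor number mu = 8.

The Hessian of f at 0 has rank 0. Corank 2; j^3 = x^3 is a perfect cube, so E-series; the 5-jet and mu = 8 give E_8.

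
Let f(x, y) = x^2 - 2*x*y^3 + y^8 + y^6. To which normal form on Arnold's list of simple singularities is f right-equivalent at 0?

A_7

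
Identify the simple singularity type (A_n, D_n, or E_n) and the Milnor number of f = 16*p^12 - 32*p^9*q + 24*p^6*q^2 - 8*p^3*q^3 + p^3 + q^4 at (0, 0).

The Hessian of f at 0 has rank 0. Corank 2; j^3 = p^3 is a perfect cube, so E-series; the 4-jet and mu = 6 give E_6.

Type E_{6}, Milnor number mu = 6.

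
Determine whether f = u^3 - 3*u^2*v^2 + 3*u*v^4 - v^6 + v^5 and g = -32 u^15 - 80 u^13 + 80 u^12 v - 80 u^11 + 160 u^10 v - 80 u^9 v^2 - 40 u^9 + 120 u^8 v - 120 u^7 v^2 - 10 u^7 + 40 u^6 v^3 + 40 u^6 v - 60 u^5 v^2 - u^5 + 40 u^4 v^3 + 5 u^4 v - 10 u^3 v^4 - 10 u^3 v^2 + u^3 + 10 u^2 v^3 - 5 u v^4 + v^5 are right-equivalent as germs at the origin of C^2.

The Hessian of f at 0 has rank 0. Corank 2; j^3 = u^3 is a perfect cube, so E-series; the 5-jet and mu = 8 give E_8. The Hessian of g at 0 has rank 0. Corank 2; j^3 = u^3 is a perfect cube, so E-series; the 5-jet and mu = 8 give E_8. Both have type E_8, hence right-equivalent.

Yes.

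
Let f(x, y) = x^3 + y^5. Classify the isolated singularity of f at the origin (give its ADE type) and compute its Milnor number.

Type E_8, Milnor number mu = 8.

The Hessian of f at 0 has rank 0. Corank 2; j^3 = x^3 is a perfect cube, so E-series; the 5-jet and mu = 8 give E_8.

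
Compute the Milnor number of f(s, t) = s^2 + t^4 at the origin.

The Hessian of f at 0 has rank 1. Corank 1: A-series; mu = 3 gives A_3.

3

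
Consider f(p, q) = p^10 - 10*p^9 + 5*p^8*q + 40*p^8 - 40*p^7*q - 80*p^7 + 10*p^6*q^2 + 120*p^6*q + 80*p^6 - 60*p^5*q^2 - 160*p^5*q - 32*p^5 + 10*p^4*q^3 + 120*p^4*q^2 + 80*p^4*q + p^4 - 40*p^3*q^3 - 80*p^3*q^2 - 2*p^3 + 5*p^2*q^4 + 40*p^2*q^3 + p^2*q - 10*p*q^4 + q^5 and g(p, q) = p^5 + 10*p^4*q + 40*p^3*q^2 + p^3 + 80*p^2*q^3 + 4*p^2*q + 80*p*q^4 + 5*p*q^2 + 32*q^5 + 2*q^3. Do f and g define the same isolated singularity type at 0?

Yes.

The Hessian of f at 0 is [[0, 0], [0, 0]] with rank 0, so corank 2. A Groebner basis of the Jacobian ideal J(f) in C{p,q} is {p*q/10 + q^4, p*q^2, p^2 - p*q/2}; counting standard monomials gives mu = 6. Corank 2; j^3 = -p^2*(2*p - q) has shape L^2 M (L != M), so D-series; mu = 6 gives D_6. The Hessian of g at 0 is [[0, 0], [0, 0]] with rank 0, so corank 2. A Groebner basis of the Jacobian ideal J(g) in C{p,q} is {-p*q/5 + q^4 - q^2/5, p*q^2 + q^3, p^2 + 3*p*q + 2*q^2}; counting standard monomials gives mu = 6. Corank 2; j^3 = (p + q)^2*(p + 2*q) has shape L^2 M (L != M), so D-series; mu = 6 gives D_6. Both have type D_6, hence right-equivalent.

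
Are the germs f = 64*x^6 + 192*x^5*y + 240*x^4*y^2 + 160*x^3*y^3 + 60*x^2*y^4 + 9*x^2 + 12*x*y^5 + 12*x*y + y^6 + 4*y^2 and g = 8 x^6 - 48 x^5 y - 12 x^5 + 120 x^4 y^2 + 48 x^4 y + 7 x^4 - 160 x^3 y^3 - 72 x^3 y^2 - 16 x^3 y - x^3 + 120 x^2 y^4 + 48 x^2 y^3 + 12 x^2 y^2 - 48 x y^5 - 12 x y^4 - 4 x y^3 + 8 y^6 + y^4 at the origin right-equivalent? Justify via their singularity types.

No.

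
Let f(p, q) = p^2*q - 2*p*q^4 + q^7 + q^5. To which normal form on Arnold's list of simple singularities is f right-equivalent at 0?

D_6

The Hessian of f at 0 is [[0, 0], [0, 0]] with rank 0, so corank 2. A Groebner basis of the Jacobian ideal J(f) in C{p,q} is {-p*q + q^4, p*q^2, p^2 + 5*p*q}; counting standard monomials gives mu = 6. Corank 2; j^3 = p^2*q has shape L^2 M (L != M), so D-series; mu = 6 gives D_6.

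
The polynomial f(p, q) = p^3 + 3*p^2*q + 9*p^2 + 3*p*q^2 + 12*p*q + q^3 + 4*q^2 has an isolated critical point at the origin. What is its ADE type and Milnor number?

Type A_{2}, Milnor number mu = 2.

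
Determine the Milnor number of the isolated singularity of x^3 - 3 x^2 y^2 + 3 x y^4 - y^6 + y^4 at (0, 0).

The Hessian of f at 0 is [[0, 0], [0, 0]] with rank 0, so corank 2. A Groebner basis of the Jacobian ideal J(f) in C{x,y} is {x^3, x^2*y, -x^2/2 + x*y^2, y^3}; counting standard monomials gives mu = 6. Corank 2; j^3 = x^3 is a perfect cube, so E-series; the 4-jet and mu = 6 give E_6.

6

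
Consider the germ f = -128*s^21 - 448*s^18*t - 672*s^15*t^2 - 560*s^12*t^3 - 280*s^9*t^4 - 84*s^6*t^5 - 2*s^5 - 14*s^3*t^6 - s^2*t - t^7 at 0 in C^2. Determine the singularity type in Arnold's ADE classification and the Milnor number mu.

Type D_8, Milnor number mu = 8.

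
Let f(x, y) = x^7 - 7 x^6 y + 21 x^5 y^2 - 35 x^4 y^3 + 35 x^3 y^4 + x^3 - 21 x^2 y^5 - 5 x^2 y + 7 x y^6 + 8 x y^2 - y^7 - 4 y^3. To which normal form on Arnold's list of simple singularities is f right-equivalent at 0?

D8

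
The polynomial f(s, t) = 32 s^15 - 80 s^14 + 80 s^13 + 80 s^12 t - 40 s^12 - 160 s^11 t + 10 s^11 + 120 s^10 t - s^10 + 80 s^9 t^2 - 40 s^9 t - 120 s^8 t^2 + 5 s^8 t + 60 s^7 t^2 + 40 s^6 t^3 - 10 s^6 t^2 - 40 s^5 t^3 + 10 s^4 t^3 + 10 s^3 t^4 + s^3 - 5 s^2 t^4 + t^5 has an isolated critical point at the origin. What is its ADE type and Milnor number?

The Hessian of f at 0 is [[0, 0], [0, 0]] with rank 0, so corank 2. A Groebner basis of the Jacobian ideal J(f) in C{s,t} is {t^4, s^2}; counting standard monomials gives mu = 8. Corank 2; j^3 = s^3 is a perfect cube, so E-series; the 5-jet and mu = 8 give E_8.

Type E_{8}, Milnor number mu = 8.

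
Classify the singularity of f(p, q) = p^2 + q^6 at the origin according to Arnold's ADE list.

A5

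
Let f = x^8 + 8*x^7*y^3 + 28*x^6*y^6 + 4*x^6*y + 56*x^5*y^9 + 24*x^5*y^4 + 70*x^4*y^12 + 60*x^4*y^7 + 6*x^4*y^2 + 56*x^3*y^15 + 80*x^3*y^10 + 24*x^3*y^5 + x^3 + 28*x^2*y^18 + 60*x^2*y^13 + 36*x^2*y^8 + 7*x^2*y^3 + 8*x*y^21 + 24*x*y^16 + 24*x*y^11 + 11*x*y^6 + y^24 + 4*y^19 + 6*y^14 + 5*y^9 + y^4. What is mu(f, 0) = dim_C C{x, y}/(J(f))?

The Hessian of f at 0 has rank 0. Corank 2; j^3 = x^3 is a perfect cube, so E-series; the 4-jet and mu = 6 give E_6.

6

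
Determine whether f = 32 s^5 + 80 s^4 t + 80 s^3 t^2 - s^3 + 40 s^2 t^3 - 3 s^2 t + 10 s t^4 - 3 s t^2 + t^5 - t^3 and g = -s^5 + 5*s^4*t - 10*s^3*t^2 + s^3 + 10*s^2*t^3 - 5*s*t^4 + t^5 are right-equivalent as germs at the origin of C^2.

Yes.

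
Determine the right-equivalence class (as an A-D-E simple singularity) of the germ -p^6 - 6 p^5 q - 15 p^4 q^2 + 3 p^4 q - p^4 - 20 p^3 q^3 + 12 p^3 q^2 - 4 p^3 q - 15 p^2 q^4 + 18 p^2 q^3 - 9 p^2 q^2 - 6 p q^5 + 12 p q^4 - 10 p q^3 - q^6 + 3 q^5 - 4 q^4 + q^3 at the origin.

The Hessian of f at 0 has rank 0. Corank 2; j^3 = q^3 is a perfect cube, so E-series; the 4-jet and mu = 6 give E_6.

E6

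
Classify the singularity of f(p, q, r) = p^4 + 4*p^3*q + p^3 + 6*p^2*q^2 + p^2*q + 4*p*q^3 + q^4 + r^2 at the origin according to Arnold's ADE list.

The Hessian of f at 0 is [[0, 0, 0], [0, 0, 0], [0, 0, 2]] with rank 1, so corank 2. A Groebner basis of the Jacobian ideal J(f) in C{p,q,r} is {p*q^2, -p*q/4 + q^3, p^2 + p*q, r}; counting standard monomials gives mu = 5. Corank 2; j^3 = p^2*(p + q) has shape L^2 M (L != M), so D-series; mu = 5 gives D_5.

D_5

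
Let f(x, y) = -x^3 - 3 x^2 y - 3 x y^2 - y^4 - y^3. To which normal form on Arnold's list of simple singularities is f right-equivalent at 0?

E6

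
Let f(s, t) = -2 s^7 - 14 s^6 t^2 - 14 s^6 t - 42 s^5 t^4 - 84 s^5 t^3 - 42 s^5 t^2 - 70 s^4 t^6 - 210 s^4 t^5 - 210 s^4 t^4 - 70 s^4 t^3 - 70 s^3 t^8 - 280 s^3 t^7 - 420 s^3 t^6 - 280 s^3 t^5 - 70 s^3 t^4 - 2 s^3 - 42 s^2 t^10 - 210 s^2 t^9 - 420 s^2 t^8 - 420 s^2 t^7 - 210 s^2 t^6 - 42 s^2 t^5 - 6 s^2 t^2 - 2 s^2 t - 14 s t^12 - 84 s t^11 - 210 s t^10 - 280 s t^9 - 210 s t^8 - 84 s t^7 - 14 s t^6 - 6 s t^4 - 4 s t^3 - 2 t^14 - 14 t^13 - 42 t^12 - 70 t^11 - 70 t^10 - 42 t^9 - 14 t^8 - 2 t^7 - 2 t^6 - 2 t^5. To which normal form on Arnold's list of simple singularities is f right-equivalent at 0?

D_{8}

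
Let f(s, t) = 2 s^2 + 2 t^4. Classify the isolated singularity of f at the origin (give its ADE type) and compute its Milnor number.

Type A_{3}, Milnor number mu = 3.

The Hessian of f at 0 has rank 1. Corank 1: A-series; mu = 3 gives A_3.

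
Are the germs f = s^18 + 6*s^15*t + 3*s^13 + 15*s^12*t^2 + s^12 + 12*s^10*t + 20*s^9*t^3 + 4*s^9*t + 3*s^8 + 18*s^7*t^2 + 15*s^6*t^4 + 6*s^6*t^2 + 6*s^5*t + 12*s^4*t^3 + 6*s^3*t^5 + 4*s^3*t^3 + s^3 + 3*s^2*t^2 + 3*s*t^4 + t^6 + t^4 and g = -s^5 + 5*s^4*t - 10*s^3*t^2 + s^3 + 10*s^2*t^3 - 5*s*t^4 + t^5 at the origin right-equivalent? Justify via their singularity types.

No.

The Hessian of f at 0 has rank 0. Corank 2; j^3 = s^3 is a perfect cube, so E-series; the 4-jet and mu = 6 give E_6. The Hessian of g at 0 has rank 0. Corank 2; j^3 = s^3 is a perfect cube, so E-series; the 5-jet and mu = 8 give E_8. f is E_6 but g is E_8, hence not right-equivalent.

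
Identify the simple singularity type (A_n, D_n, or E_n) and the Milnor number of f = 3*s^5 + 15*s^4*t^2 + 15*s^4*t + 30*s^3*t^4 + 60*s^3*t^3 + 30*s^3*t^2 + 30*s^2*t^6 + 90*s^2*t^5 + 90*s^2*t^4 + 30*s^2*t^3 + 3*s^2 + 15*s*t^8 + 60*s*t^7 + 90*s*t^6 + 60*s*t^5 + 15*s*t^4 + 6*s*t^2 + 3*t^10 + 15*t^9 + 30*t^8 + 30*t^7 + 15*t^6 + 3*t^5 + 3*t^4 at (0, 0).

Type A_4, Milnor number mu = 4.

The Hessian of f at 0 has rank 1. Corank 1: A-series; mu = 4 gives A_4.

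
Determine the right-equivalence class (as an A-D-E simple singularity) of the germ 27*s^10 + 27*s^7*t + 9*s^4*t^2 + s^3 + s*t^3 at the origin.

The Hessian of f at 0 is [[0, 0], [0, 0]] with rank 0, so corank 2. A Groebner basis of the Jacobian ideal J(f) in C{s,t} is {s^3, s*t^2, 3*s^2 + t^3}; counting standard monomials gives mu = 7. Corank 2; j^3 = s^3 is a perfect cube, so E-series; the 4-jet and mu = 7 give E_7.

E_{7}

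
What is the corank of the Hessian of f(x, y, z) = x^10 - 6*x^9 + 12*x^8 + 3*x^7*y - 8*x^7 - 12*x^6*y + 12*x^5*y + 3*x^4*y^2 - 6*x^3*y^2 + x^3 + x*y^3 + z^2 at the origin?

The Hessian at 0 is [[0, 0, 0], [0, 0, 0], [0, 0, 2]] of rank 1; hence corank 2.

2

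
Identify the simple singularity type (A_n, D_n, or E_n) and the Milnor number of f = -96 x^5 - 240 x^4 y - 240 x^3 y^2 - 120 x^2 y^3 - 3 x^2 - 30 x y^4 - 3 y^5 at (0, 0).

The Hessian of f at 0 has rank 1. Corank 1: A-series; mu = 4 gives A_4.

Type A_{4}, Milnor number mu = 4.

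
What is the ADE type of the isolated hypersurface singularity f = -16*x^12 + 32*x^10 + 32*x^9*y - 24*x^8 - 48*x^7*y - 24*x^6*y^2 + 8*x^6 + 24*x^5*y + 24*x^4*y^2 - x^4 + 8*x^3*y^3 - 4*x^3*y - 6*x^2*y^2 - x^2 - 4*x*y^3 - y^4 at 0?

The Hessian of f at 0 has rank 1. Corank 1: A-series; mu = 3 gives A_3.

A_{3}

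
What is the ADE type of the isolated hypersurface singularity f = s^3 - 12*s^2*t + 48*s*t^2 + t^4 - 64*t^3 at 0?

E6

The Hessian of f at 0 has rank 0. Corank 2; j^3 = (s - 4*t)^3 is a perfect cube, so E-series; the 4-jet and mu = 6 give E_6.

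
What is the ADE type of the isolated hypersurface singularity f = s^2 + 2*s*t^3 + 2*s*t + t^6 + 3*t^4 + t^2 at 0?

A_{3}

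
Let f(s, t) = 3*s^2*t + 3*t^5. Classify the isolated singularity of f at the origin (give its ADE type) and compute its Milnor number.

Type D6, Milnor number mu = 6.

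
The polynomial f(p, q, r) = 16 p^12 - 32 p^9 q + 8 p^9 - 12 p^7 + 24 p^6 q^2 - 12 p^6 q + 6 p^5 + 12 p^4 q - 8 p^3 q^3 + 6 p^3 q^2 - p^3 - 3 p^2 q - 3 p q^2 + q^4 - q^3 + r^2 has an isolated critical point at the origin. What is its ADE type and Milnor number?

Type E_6, Milnor number mu = 6.

The Hessian of f at 0 has rank 1. Corank 2; j^3 = -(p + q)^3 is a perfect cube, so E-series; the 4-jet and mu = 6 give E_6.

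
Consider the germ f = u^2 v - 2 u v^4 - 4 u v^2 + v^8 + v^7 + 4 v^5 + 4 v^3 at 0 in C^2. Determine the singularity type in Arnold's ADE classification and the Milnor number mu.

The Hessian of f at 0 is [[0, 0], [0, 0]] with rank 0, so corank 2. A Groebner basis of the Jacobian ideal J(f) in C{u,v} is {u^2*v^2 - 32*u^2*v - 4*u^2 + 128*u*v^2 + 12*u*v - 128*v^3 - 8*v^2, -8*u^2*v - u^2 + u*v^3 + 32*u*v^2 + 2*u*v - 32*v^3, -u*v + v^4 + 2*v^2, u^3 - 6*u^2*v + 12*u*v^2 - 8*v^3}; counting standard monomials gives mu = 9. Corank 2; j^3 = v*(u - 2*v)^2 has shape L^2 M (L != M), so D-series; mu = 9 gives D_9.

Type D9, Milnor number mu = 9.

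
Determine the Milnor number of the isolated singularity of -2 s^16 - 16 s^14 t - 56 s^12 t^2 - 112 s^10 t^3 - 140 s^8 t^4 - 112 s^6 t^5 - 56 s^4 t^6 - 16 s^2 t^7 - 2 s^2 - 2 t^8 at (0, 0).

The Hessian of f at 0 is [[-4, 0], [0, 0]] with rank 1, so corank 1. A Groebner basis of the Jacobian ideal J(f) in C{s,t} is {t^7, s}; counting standard monomials gives mu = 7. Corank 1: A-series; mu = 7 gives A_7.

7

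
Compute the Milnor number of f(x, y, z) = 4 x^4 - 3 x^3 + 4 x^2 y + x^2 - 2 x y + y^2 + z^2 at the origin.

2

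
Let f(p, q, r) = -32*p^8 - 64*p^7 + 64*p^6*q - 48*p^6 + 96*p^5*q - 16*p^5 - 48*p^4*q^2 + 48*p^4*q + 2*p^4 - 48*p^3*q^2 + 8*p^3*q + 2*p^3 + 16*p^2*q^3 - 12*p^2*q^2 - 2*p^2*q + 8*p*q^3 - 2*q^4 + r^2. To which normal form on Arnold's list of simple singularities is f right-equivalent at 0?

The Hessian of f at 0 is [[0, 0, 0], [0, 0, 0], [0, 0, 2]] with rank 1, so corank 2. A Groebner basis of the Jacobian ideal J(f) in C{p,q,r} is {p*q^2, p*q/4 + q^3, p^2 - p*q, r}; counting standard monomials gives mu = 5. Corank 2; j^3 = 2*p^2*(p - q) has shape L^2 M (L != M), so D-series; mu = 5 gives D_5.

D_5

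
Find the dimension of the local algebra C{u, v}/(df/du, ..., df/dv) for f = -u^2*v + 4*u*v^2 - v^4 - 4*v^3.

The Hessian of f at 0 has rank 0. Corank 2; j^3 = -v*(u - 2*v)^2 has shape L^2 M (L != M), so D-series; mu = 5 gives D_5.

5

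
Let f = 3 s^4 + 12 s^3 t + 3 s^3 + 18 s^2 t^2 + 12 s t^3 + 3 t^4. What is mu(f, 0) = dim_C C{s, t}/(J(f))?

The Hessian of f at 0 is [[0, 0], [0, 0]] with rank 0, so corank 2. A Groebner basis of the Jacobian ideal J(f) in C{s,t} is {t^4, s*t^2 + t^3/3, s^2}; counting standard monomials gives mu = 6. Corank 2; j^3 = 3*s^3 is a perfect cube, so E-series; the 4-jet and mu = 6 give E_6.

6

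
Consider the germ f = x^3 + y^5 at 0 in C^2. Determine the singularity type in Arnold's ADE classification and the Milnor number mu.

The Hessian of f at 0 has rank 0. Corank 2; j^3 = x^3 is a perfect cube, so E-series; the 5-jet and mu = 8 give E_8.

Type E_8, Milnor number mu = 8.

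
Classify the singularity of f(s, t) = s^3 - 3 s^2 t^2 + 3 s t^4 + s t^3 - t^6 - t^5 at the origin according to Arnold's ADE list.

The Hessian of f at 0 has rank 0. Corank 2; j^3 = s^3 is a perfect cube, so E-series; the 4-jet and mu = 7 give E_7.

E_7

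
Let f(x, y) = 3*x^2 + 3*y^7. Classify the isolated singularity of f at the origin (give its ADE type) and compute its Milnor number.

Type A6, Milnor number mu = 6.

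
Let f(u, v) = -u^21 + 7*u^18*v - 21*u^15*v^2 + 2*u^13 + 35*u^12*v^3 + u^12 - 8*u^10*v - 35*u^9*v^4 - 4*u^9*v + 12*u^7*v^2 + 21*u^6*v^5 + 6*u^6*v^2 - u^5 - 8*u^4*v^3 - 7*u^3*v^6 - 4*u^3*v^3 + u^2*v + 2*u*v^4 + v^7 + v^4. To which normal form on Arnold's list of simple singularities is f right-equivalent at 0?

D_5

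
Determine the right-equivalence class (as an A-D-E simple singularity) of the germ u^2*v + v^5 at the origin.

D6

The Hessian of f at 0 has rank 0. Corank 2; j^3 = u^2*v has shape L^2 M (L != M), so D-series; mu = 6 gives D_6.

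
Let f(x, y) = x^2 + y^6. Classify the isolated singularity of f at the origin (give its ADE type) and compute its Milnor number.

The Hessian of f at 0 has rank 1. Corank 1: A-series; mu = 5 gives A_5.

Type A_{5}, Milnor number mu = 5.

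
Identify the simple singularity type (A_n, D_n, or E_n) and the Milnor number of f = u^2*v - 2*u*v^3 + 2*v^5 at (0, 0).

Type D_{6}, Milnor number mu = 6.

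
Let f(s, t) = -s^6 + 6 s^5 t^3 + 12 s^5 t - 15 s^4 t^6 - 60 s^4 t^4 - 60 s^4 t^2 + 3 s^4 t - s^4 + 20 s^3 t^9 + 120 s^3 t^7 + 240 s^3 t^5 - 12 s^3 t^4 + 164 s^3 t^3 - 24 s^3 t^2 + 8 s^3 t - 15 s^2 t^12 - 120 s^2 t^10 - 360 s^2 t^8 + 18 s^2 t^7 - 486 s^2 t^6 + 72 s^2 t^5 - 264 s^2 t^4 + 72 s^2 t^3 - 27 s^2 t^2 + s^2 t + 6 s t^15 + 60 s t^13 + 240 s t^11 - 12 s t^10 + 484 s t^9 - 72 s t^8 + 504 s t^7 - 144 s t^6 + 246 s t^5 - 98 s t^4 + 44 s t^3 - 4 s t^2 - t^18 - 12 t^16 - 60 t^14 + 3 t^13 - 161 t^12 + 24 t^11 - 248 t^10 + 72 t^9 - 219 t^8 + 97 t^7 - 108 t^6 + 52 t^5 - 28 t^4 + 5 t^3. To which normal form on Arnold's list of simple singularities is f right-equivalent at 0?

The Hessian of f at 0 has rank 0. Corank 2; j^3 = t*(s^2 - 4*s*t + 5*t^2) splits into three distinct lines over C (the quadratic factor has nonzero discriminant), so D_4.

D_4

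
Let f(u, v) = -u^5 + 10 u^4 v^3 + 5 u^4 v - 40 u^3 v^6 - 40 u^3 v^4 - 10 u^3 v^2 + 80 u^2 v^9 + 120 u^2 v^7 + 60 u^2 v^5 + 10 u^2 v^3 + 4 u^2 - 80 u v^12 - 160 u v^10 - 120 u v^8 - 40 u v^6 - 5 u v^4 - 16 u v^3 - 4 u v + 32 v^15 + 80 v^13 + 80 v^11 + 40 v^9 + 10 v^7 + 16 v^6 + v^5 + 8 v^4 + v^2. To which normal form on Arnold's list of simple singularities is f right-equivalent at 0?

The Hessian of f at 0 is [[8, -4], [-4, 2]] with rank 1, so corank 1. A Groebner basis of the Jacobian ideal J(f) in C{u,v} is {-u/2 + v^3 + v/4, u^2 - v^2/4, u*v - v^2/2}; counting standard monomials gives mu = 4. Corank 1: A-series; mu = 4 gives A_4.

A_{4}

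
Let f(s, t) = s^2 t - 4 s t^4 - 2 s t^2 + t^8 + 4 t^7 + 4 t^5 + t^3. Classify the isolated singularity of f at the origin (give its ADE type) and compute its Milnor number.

Type D9, Milnor number mu = 9.

The Hessian of f at 0 is [[0, 0], [0, 0]] with rank 0, so corank 2. A Groebner basis of the Jacobian ideal J(f) in C{s,t} is {s^2*t^2 - 2*s^2*t - s^2 + 4*s*t^2 + 3*s*t/2 - 2*t^3 - t^2/2, -s^2*t - s^2/2 + s*t^3 + 2*s*t^2 + s*t/2 - t^3, -s*t/2 + t^4 + t^2/2, s^3 - 3*s^2*t + 3*s*t^2 - t^3}; counting standard monomials gives mu = 9. Corank 2; j^3 = t*(s - t)^2 has shape L^2 M (L != M), so D-series; mu = 9 gives D_9.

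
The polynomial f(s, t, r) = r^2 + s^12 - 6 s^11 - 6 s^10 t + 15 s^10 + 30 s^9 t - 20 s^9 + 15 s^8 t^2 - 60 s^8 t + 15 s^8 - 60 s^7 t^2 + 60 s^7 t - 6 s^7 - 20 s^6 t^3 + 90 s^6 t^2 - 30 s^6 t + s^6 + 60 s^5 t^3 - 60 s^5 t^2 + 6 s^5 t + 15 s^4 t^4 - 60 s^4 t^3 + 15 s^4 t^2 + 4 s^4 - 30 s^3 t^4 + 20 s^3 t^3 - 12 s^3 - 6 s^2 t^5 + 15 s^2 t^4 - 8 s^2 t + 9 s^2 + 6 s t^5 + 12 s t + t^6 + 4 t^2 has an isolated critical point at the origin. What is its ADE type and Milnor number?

The Hessian of f at 0 has rank 2. Corank 1: A-series; mu = 5 gives A_5.

Type A_5, Milnor number mu = 5.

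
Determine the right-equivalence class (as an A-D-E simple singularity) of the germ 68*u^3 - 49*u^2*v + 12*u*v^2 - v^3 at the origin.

The Hessian of f at 0 has rank 0. Corank 2; j^3 = (4*u - v)*(17*u^2 - 8*u*v + v^2) splits into three distinct lines over C (the quadratic factor has nonzero discriminant), so D_4.

D_{4}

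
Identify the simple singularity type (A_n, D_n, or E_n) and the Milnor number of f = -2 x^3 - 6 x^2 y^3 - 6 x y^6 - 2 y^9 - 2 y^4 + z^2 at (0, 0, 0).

The Hessian of f at 0 has rank 1. Corank 2; j^3 = -2*x^3 is a perfect cube, so E-series; the 4-jet and mu = 6 give E_6.

Type E_6, Milnor number mu = 6.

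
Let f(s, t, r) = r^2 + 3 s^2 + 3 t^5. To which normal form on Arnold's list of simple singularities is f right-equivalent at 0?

A_{4}

The Hessian of f at 0 is [[6, 0, 0], [0, 0, 0], [0, 0, 2]] with rank 2, so corank 1. A Groebner basis of the Jacobian ideal J(f) in C{s,t,r} is {t^4, s, r}; counting standard monomials gives mu = 4. Corank 1: A-series; mu = 4 gives A_4.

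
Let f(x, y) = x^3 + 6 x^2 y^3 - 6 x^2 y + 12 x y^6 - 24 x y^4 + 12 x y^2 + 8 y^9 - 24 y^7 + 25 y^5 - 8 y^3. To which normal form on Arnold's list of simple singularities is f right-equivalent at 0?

E8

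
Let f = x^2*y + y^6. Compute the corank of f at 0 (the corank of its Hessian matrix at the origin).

2

Hessian at 0 has rank 0.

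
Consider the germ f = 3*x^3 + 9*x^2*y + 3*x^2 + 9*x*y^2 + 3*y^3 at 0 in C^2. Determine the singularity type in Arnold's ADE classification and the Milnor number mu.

The Hessian of f at 0 has rank 1. Corank 1: A-series; mu = 2 gives A_2.

Type A2, Milnor number mu = 2.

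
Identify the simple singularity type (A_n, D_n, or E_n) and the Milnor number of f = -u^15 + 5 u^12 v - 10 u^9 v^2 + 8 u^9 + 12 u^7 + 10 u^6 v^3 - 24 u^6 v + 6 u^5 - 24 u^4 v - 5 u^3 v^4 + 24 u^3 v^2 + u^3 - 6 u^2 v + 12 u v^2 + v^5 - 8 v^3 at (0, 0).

Type E8, Milnor number mu = 8.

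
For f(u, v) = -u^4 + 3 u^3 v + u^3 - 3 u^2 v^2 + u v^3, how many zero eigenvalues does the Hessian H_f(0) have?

2

The Hessian at 0 is [[0, 0], [0, 0]] of rank 0; hence corank 2.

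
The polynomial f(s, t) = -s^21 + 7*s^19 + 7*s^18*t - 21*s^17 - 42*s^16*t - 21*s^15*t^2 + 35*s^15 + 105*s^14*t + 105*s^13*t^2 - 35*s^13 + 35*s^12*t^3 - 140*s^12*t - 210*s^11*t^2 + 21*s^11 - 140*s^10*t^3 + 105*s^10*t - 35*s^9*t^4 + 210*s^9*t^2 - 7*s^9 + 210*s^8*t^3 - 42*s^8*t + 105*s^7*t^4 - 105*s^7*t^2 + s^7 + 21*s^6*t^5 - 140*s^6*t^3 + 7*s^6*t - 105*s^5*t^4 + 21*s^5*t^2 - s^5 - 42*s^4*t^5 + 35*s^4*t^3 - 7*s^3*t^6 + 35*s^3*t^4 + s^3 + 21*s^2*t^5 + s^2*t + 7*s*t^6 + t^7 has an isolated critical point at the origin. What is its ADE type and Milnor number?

Type D8, Milnor number mu = 8.

The Hessian of f at 0 has rank 0. Corank 2; j^3 = s^2*(s + t) has shape L^2 M (L != M), so D-series; mu = 8 gives D_8.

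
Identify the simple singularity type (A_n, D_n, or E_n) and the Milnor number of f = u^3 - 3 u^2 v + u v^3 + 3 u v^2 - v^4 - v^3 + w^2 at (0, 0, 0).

The Hessian of f at 0 is [[0, 0, 0], [0, 0, 0], [0, 0, 2]] with rank 1, so corank 2. A Groebner basis of the Jacobian ideal J(f) in C{u,v,w} is {u^3 - 3*u^2*v - 6*u^2 + 12*u*v - 6*v^2, 3*u^2 + u*v^2 - 6*u*v + 3*v^2, 3*u^2 - 6*u*v + v^3 + 3*v^2, w}; counting standard monomials gives mu = 7. Corank 2; j^3 = (u - v)^3 is a perfect cube, so E-series; the 4-jet and mu = 7 give E_7.

Type E_7, Milnor number mu = 7.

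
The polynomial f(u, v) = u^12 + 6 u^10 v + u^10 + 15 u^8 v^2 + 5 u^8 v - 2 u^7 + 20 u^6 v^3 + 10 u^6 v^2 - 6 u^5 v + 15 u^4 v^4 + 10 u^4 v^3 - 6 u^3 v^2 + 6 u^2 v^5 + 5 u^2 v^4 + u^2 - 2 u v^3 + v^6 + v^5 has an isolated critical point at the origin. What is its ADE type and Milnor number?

The Hessian of f at 0 has rank 1. Corank 1: A-series; mu = 4 gives A_4.

Type A_4, Milnor number mu = 4.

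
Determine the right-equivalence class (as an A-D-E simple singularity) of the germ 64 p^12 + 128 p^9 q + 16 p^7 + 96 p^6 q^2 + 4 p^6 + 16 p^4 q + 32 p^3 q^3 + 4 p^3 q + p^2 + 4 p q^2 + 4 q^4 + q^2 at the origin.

The Hessian of f at 0 has rank 2. Corank 0: nondegenerate Morse point, so A_1.

A_1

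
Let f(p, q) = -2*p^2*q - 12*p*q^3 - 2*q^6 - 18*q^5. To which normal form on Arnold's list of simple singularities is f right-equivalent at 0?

D_{7}

The Hessian of f at 0 has rank 0. Corank 2; j^3 = -2*p^2*q has shape L^2 M (L != M), so D-series; mu = 7 gives D_7.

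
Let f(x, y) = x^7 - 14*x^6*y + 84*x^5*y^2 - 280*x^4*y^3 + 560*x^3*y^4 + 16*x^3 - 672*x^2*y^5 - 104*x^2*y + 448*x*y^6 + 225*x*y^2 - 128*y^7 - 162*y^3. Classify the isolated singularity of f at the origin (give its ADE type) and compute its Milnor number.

The Hessian of f at 0 is [[0, 0], [0, 0]] with rank 0, so corank 2. A Groebner basis of the Jacobian ideal J(f) in C{x,y} is {-16384*x*y/7 + y^6 + 36864*y^2/7, x*y^2 - 9*y^3/4, x^2 - 17*x*y/4 + 9*y^2/2}; counting standard monomials gives mu = 8. Corank 2; j^3 = (x - 2*y)*(4*x - 9*y)^2 has shape L^2 M (L != M), so D-series; mu = 8 gives D_8.

Type D8, Milnor number mu = 8.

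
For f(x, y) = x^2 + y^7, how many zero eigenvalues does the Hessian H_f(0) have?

The Hessian at 0 is [[2, 0], [0, 0]] of rank 1; hence corank 1.

1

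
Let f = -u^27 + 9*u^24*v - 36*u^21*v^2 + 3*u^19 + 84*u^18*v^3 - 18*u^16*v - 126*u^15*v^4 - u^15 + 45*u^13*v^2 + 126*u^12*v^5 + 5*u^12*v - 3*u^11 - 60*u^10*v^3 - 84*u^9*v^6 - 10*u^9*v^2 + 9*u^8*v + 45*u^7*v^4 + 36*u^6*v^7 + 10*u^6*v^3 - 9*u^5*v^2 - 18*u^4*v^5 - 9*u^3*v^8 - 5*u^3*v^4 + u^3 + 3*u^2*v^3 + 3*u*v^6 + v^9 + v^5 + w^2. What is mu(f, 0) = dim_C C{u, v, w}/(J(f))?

The Hessian of f at 0 has rank 1. Corank 2; j^3 = u^3 is a perfect cube, so E-series; the 5-jet and mu = 8 give E_8.

8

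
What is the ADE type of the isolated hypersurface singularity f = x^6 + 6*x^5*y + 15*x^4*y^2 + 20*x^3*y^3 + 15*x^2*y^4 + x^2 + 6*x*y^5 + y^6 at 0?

A_{5}

The Hessian of f at 0 is [[2, 0], [0, 0]] with rank 1, so corank 1. A Groebner basis of the Jacobian ideal J(f) in C{x,y} is {y^5, x}; counting standard monomials gives mu = 5. Corank 1: A-series; mu = 5 gives A_5.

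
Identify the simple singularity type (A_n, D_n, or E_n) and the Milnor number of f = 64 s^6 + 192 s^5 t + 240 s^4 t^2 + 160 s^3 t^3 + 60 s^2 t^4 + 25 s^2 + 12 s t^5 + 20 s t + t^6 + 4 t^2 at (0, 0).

Type A_5, Milnor number mu = 5.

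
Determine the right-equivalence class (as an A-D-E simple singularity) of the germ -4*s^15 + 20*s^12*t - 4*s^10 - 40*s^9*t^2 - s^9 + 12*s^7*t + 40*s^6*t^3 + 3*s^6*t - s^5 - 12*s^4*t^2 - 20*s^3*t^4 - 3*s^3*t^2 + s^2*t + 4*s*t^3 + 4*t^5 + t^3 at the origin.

D4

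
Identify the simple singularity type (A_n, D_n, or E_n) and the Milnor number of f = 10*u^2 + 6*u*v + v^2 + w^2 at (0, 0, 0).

The Hessian of f at 0 has rank 3. Corank 0: nondegenerate Morse point, so A_1.

Type A_{1}, Milnor number mu = 1.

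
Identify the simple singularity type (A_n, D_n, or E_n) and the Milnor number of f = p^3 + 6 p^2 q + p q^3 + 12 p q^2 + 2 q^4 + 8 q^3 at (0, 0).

Type E_7, Milnor number mu = 7.

The Hessian of f at 0 has rank 0. Corank 2; j^3 = (p + 2*q)^3 is a perfect cube, so E-series; the 4-jet and mu = 7 give E_7.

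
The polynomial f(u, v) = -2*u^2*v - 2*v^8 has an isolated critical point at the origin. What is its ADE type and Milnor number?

Type D9, Milnor number mu = 9.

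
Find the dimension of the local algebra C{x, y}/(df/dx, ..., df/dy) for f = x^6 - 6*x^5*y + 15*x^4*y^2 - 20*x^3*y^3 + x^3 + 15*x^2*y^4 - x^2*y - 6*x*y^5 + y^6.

7

The Hessian of f at 0 has rank 0. Corank 2; j^3 = x^2*(x - y) has shape L^2 M (L != M), so D-series; mu = 7 gives D_7.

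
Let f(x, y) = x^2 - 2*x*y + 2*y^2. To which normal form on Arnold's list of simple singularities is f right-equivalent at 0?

The Hessian of f at 0 has rank 2. Corank 0: nondegenerate Morse point, so A_1.

A_1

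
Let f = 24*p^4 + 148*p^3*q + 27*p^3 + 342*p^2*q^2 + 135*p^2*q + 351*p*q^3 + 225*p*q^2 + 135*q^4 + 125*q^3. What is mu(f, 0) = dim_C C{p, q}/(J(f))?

The Hessian of f at 0 is [[0, 0], [0, 0]] with rank 0, so corank 2. A Groebner basis of the Jacobian ideal J(f) in C{p,q} is {19683*p^2/4 + 32805*p*q/2 + q^4 - 27*q^3/4 + 54675*q^2/4, p^3 + 2565*p^2/4 + 4275*p*q/2 + 15*q^3/4 + 7125*q^2/4, p^2*q - 1053*p^2/4 - 1755*p*q/2 - 29*q^3/12 - 2925*q^2/4, 81*p^2 + p*q^2 + 270*p*q + 14*q^3/9 + 225*q^2}; counting standard monomials gives mu = 7. Corank 2; j^3 = (3*p + 5*q)^3 is a perfect cube, so E-series; the 4-jet and mu = 7 give E_7.

7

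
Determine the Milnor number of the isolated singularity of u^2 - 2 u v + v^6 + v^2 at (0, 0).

The Hessian of f at 0 has rank 1. Corank 1: A-series; mu = 5 gives A_5.

5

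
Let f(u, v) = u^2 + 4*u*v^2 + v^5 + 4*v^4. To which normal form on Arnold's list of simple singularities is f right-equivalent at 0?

A4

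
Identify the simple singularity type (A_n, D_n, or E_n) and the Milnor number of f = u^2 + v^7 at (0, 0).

The Hessian of f at 0 is [[2, 0], [0, 0]] with rank 1, so corank 1. A Groebner basis of the Jacobian ideal J(f) in C{u,v} is {v^6, u}; counting standard monomials gives mu = 6. Corank 1: A-series; mu = 6 gives A_6.

Type A6, Milnor number mu = 6.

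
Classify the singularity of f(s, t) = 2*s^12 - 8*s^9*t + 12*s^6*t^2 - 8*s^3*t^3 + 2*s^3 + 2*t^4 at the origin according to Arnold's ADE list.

The Hessian of f at 0 has rank 0. Corank 2; j^3 = 2*s^3 is a perfect cube, so E-series; the 4-jet and mu = 6 give E_6.

E6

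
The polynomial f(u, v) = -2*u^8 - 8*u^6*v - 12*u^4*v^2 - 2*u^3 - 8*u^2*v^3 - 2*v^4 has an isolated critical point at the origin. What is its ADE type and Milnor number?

The Hessian of f at 0 is [[0, 0], [0, 0]] with rank 0, so corank 2. A Groebner basis of the Jacobian ideal J(f) in C{u,v} is {v^3, u^2}; counting standard monomials gives mu = 6. Corank 2; j^3 = -2*u^3 is a perfect cube, so E-series; the 4-jet and mu = 6 give E_6.

Type E6, Milnor number mu = 6.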